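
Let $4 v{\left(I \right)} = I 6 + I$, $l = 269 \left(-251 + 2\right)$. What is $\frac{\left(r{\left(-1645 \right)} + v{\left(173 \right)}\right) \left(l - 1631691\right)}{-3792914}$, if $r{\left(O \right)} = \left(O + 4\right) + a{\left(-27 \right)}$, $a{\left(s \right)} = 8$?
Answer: $- \frac{1129829214}{1896457} \approx -595.76$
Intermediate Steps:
$l = -66981$ ($l = 269 \left(-249\right) = -66981$)
$v{\left(I \right)} = \frac{7 I}{4}$ ($v{\left(I \right)} = \frac{I 6 + I}{4} = \frac{6 I + I}{4} = \frac{7 I}{4}$)
$r{\left(O \right)} = 12 + O$ ($r{\left(O \right)} = \left(O + 4\right) + 8 = \left(4 + O\right) + 8 = 12 + O$)
$\frac{\left(r{\left(-1645 \right)} + v{\left(173 \right)}\right) \left(l - 1631691\right)}{-3792914} = \frac{\left(\left(12 - 1645\right) + \frac{7}{4} \cdot 173\right) \left(-66981 - 1631691\right)}{-3792914} = \left(-1633 + \frac{1211}{4}\right) \left(-1698672\right) \left(- \frac{1}{3792914}\right) = \left(- \frac{5321}{4}\right) \left(-1698672\right) \left(- \frac{1}{3792914}\right) = 2259658428 \left(- \frac{1}{3792914}\right) = - \frac{1129829214}{1896457}$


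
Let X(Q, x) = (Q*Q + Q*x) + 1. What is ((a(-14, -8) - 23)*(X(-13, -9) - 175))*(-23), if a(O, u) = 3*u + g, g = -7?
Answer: 139104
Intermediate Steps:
a(O, u) = -7 + 3*u (a(O, u) = 3*u - 7 = -7 + 3*u)
X(Q, x) = 1 + Q**2 + Q*x (X(Q, x) = (Q**2 + Q*x) + 1 = 1 + Q**2 + Q*x)
((a(-14, -8) - 23)*(X(-13, -9) - 175))*(-23) = (((-7 + 3*(-8)) - 23)*((1 + (-13)**2 - 13*(-9)) - 175))*(-23) = (((-7 - 24) - 23)*((1 + 169 + 117) - 175))*(-23) = ((-31 - 23)*(287 - 175))*(-23) = -54*112*(-23) = -6048*(-23) = 139104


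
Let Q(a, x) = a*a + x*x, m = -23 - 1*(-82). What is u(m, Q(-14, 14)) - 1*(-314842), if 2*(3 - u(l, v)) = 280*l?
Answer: 306585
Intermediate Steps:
m = 59 (m = -23 + 82 = 59)
Q(a, x) = a² + x²
u(l, v) = 3 - 140*l
u(m, Q(-14, 14)) - 1*(-314842) = (3 - 140*59) - 1*(-314842) = (3 - 8260) + 314842 = -8257 + 314842 = 306585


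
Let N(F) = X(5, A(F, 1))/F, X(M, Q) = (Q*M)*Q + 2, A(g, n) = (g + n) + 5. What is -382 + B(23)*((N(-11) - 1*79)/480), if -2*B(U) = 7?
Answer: -335579/880 ≈ -381.34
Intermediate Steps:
A(g, n) = 5 + g + n
X(M, Q) = 2 + M*Q² (X(M, Q) = (M*Q)*Q + 2 = M*Q² + 2 = 2 + M*Q²)
B(U) = -7/2 (B(U) = -½*7 = -7/2)
N(F) = (2 + 5*(6 + F)²)/F (N(F) = (2 + 5*(5 + F + 1)²)/F = (2 + 5*(6 + F)²)/F)
-382 + B(23)*((N(-11) - 1*79)/480) = -382 - 7*((2 + 5*(6 - 11)²)/(-11) - 1*79)/(2*480) = -382 - 7*(-(2 + 5*(-5)²)/11 - 79)/(2*480) = -382 - 7*(-(2 + 5*25)/11 - 79)/(2*480) = -382 - 7*(-(2 + 125)/11 - 79)/(2*480) = -382 - 7*(-1/11*127 - 79)/(2*480) = -382 - 7*(-127/11 - 79)/(2*480) = -382 - (-3486)/(11*480) = -382 - 7/2*(-83/440) = -382 + 581/880 = -335579/880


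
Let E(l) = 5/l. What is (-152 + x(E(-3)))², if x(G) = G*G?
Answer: 1803649/81 ≈ 22267.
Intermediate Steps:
x(G) = G²
(-152 + x(E(-3)))² = (-152 + (5/(-3))²)² = (-152 + (5*(-⅓))²)² = (-152 + (-5/3)²)² = (-152 + 25/9)² = (-1343/9)² = 1803649/81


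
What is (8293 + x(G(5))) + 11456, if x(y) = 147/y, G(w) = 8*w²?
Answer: 3949947/200 ≈ 19750.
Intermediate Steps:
(8293 + x(G(5))) + 11456 = (8293 + 147/((8*5²))) + 11456 = (8293 + 147/((8*25))) + 11456 = (8293 + 147/200) + 11456 = 1658747/200 + 11456 = 3949947/200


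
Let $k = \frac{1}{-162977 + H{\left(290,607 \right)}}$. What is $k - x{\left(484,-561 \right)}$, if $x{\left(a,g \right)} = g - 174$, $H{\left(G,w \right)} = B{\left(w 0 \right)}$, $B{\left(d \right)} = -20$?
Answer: $\frac{119802794}{162997} \approx 735.0$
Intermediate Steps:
$H{\left(G,w \right)} = -20$
$x{\left(a,g \right)} = -174 + g$
$k = - \frac{1}{162997}$ ($k = \frac{1}{-162977 - 20} = \frac{1}{-162997} = - \frac{1}{162997} \approx -6.1351 \cdot 10^{-6}$)
$k - x{\left(484,-561 \right)} = - \frac{1}{162997} - \left(-174 - 561\right) = - \frac{1}{162997} - -735 = - \frac{1}{162997} + 735 = \frac{119802794}{162997}$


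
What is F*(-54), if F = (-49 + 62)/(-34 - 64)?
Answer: 351/49 ≈ 7.1633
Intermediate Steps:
F = -13/98 (F = 13/(-98) = 13*(-1/98) = -13/98 ≈ -0.13265)
F*(-54) = -13/98*(-54) = 351/49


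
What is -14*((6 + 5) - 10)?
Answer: -14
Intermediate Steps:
-14*((6 + 5) - 10) = -14*(11 - 10) = -14*1 = -14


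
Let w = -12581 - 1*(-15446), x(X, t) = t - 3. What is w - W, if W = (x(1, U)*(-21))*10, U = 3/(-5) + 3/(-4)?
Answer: 3903/2 ≈ 1951.5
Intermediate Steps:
U = -27/20 (U = 3*(-⅕) + 3*(-¼) = -⅗ - ¾ = -27/20 ≈ -1.3500)
x(X, t) = -3 + t
W = 1827/2 (W = ((-3 - 27/20)*(-21))*10 = -87/20*(-21)*10 = (1827/20)*10 = 1827/2 ≈ 913.50)
w = 2865 (w = -12581 + 15446 = 2865)
w - W = 2865 - 1*1827/2 = 2865 - 1827/2 = 3903/2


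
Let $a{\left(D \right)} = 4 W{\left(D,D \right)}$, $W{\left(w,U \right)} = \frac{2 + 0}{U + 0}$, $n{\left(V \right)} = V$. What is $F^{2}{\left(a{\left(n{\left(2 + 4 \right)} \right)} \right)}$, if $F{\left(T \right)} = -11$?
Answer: $121$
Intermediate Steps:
$W{\left(w,U \right)} = \frac{2}{U}$
$a{\left(D \right)} = \frac{8}{D}$ ($a{\left(D \right)} = 4 \frac{2}{D} = \frac{8}{D}$)
$F^{2}{\left(a{\left(n{\left(2 + 4 \right)} \right)} \right)} = \left(-11\right)^{2} = 121$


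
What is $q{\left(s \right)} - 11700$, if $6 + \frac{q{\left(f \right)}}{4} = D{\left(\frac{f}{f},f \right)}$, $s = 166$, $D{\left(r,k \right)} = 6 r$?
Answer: $-11700$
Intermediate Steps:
$q{\left(f \right)} = 0$ ($q{\left(f \right)} = -24 + 4 \cdot 6 \frac{f}{f} = -24 + 4 \cdot 6 \cdot 1 = -24 + 4 \cdot 6 = -24 + 24 = 0$)
$q{\left(s \right)} - 11700 = 0 - 11700 = -11700$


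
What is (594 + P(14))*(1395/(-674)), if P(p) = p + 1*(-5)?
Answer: -841185/674 ≈ -1248.0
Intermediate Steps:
P(p) = -5 + p (P(p) = p - 5 = -5 + p)
(594 + P(14))*(1395/(-674)) = (594 + (-5 + 14))*(1395/(-674)) = (594 + 9)*(1395*(-1/674)) = 603*(-1395/674) = -841185/674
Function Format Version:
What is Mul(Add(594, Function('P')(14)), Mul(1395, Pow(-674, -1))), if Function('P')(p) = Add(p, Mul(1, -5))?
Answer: Rational(-841185, 674) ≈ -1248.0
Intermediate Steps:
Function('P')(p) = Add(-5, p) (Function('P')(p) = Add(p, -5) = Add(-5, p))
Mul(Add(594, Function('P')(14)), Mul(1395, Pow(-674, -1))) = Mul(Add(594, Add(-5, 14)), Mul(1395, Pow(-674, -1))) = Mul(Add(594, 9), Mul(1395, Rational(-1, 674))) = Mul(603, Rational(-1395, 674)) = Rational(-841185, 674)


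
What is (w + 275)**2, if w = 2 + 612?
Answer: 790321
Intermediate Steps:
w = 614
(w + 275)**2 = (614 + 275)**2 = 889**2 = 790321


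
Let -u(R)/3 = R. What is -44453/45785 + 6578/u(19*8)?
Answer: -160722149/10438980 ≈ -15.396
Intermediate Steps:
u(R) = -3*R
-44453/45785 + 6578/u(19*8) = -44453/45785 + 6578/((-57*8)) = -44453*1/45785 + 6578/((-3*152)) = -44453/45785 + 6578/(-456) = -44453/45785 + 6578*(-1/456) = -44453/45785 - 3289/228 = -160722149/10438980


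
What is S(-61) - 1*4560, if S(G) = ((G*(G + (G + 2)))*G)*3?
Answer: -1344120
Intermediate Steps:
S(G) = 3*G**2*(2 + 2*G) (S(G) = ((G*(G + (2 + G)))*G)*3 = ((G*(2 + 2*G))*G)*3 = (G**2*(2 + 2*G))*3 = 3*G**2*(2 + 2*G))
S(-61) - 1*4560 = 6*(-61)**2*(1 - 61) - 1*4560 = 6*3721*(-60) - 4560 = -1339560 - 4560 = -1344120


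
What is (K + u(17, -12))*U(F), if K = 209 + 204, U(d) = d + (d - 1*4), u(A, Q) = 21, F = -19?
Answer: -18228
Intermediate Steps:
U(d) = -4 + 2*d (U(d) = d + (d - 4) = d + (-4 + d) = -4 + 2*d)
K = 413
(K + u(17, -12))*U(F) = (413 + 21)*(-4 + 2*(-19)) = 434*(-4 - 38) = 434*(-42) = -18228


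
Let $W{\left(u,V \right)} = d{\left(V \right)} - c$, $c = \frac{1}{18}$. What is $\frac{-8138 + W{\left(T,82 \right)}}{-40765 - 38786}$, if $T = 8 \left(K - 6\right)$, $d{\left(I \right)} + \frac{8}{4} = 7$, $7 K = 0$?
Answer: $\frac{146395}{1431918} \approx 0.10224$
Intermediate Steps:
$K = 0$ ($K = \frac{1}{7} \cdot 0 = 0$)
$d{\left(I \right)} = 5$ ($d{\left(I \right)} = -2 + 7 = 5$)
$c = \frac{1}{18} \approx 0.055556$
$T = -48$ ($T = 8 \left(0 - 6\right) = 8 \left(-6\right) = -48$)
$W{\left(u,V \right)} = \frac{89}{18}$ ($W{\left(u,V \right)} = 5 - \frac{1}{18} = \frac{89}{18}$)
$\frac{-8138 + W{\left(T,82 \right)}}{-40765 - 38786} = \frac{-8138 + \frac{89}{18}}{-40765 - 38786} = - \frac{146395}{18 \left(-79551\right)} = \left(- \frac{146395}{18}\right) \left(- \frac{1}{79551}\right) = \frac{146395}{1431918}$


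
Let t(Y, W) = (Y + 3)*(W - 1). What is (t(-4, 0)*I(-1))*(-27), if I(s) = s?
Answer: 27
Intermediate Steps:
t(Y, W) = (-1 + W)*(3 + Y) (t(Y, W) = (3 + Y)*(-1 + W) = (-1 + W)*(3 + Y))
(t(-4, 0)*I(-1))*(-27) = ((-3 - 1*(-4) + 3*0 + 0*(-4))*(-1))*(-27) = ((-3 + 4 + 0 + 0)*(-1))*(-27) = (1*(-1))*(-27) = -1*(-27) = 27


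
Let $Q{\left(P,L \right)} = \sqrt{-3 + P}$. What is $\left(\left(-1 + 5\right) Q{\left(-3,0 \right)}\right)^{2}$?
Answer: $-96$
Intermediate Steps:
$\left(\left(-1 + 5\right) Q{\left(-3,0 \right)}\right)^{2} = \left(\left(-1 + 5\right) \sqrt{-3 - 3}\right)^{2} = \left(4 \sqrt{-6}\right)^{2} = \left(4 i \sqrt{6}\right)^{2} = -96$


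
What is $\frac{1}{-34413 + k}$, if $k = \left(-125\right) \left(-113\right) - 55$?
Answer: $- \frac{1}{20343} \approx -4.9157 \cdot 10^{-5}$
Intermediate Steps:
$k = 14070$ ($k = 14125 - 55 = 14070$)
$\frac{1}{-34413 + k} = \frac{1}{-34413 + 14070} = \frac{1}{-20343} = - \frac{1}{20343}$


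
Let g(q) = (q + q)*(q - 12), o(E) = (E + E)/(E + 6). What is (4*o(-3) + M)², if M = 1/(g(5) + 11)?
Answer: 223729/3481 ≈ 64.271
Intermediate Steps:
o(E) = 2*E/(6 + E) (o(E) = (2*E)/(6 + E) = 2*E/(6 + E))
g(q) = 2*q*(-12 + q) (g(q) = (2*q)*(-12 + q) = 2*q*(-12 + q))
M = -1/59 (M = 1/(2*5*(-12 + 5) + 11) = 1/(2*5*(-7) + 11) = 1/(-70 + 11) = 1/(-59) = -1/59 ≈ -0.016949)
(4*o(-3) + M)² = (4*(2*(-3)/(6 - 3)) - 1/59)² = (4*(2*(-3)/3) - 1/59)² = (4*(2*(-3)*(⅓)) - 1/59)² = (4*(-2) - 1/59)² = (-8 - 1/59)² = (-473/59)² = 223729/3481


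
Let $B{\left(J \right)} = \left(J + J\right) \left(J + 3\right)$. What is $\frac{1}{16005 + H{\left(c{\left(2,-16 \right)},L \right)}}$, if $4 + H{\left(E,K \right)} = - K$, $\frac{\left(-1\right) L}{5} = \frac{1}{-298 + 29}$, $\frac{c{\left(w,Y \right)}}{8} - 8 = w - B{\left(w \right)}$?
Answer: $\frac{269}{4304264} \approx 6.2496 \cdot 10^{-5}$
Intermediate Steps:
$B{\left(J \right)} = 2 J \left(3 + J\right)$
$c{\left(w,Y \right)} = 64 + 8 w - 16 w \left(3 + w\right)$ ($c{\left(w,Y \right)} = 64 + 8 \left(w - 2 w \left(3 + w\right)\right) = 64 - \left(- 8 w + 16 w \left(3 + w\right)\right) = 64 + 8 w - 16 w \left(3 + w\right)$)
$L = \frac{5}{269}$ ($L = - \frac{5}{-298 + 29} = - \frac{5}{-269} = \left(-5\right) \left(- \frac{1}{269}\right) = \frac{5}{269} \approx 0.018587$)
$H{\left(E,K \right)} = -4 - K$
$\frac{1}{16005 + H{\left(c{\left(2,-16 \right)},L \right)}} = \frac{1}{16005 - \frac{1081}{269}} = \frac{1}{\frac{4304264}{269}} = \frac{269}{4304264}$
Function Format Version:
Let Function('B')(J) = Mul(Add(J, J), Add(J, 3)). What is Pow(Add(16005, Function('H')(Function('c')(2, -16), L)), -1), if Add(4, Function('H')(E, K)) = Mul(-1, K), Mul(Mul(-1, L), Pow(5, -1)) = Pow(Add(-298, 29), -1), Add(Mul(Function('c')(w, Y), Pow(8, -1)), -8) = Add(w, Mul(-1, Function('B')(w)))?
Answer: Rational(269, 4304264) ≈ 6.2496e-5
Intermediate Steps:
Function('B')(J) = Mul(2, J, Add(3, J)) (Function('B')(J) = Mul(Mul(2, J), Add(3, J)) = Mul(2, J, Add(3, J)))
Function('c')(w, Y) = Add(64, Mul(8, w), Mul(-16, w, Add(3, w))) (Function('c')(w, Y) = Add(64, Mul(8, Add(w, Mul(-1, Mul(2, w, Add(3, w)))))) = Add(64, Mul(8, Add(w, Mul(-2, w, Add(3, w))))) = Add(64, Add(Mul(8, w), Mul(-16, w, Add(3, w)))) = Add(64, Mul(8, w), Mul(-16, w, Add(3, w))))
L = Rational(5, 269) (L = Mul(-5, Pow(Add(-298, 29), -1)) = Mul(-5, Pow(-269, -1)) = Mul(-5, Rational(-1, 269)) = Rational(5, 269) ≈ 0.018587)
Function('H')(E, K) = Add(-4, Mul(-1, K))
Pow(Add(16005, Function('H')(Function('c')(2, -16), L)), -1) = Pow(Add(16005, Add(-4, Mul(-1, Rational(5, 269)))), -1) = Pow(Add(16005, Add(-4, Rational(-5, 269))), -1) = Pow(Add(16005, Rational(-1081, 269)), -1) = Pow(Rational(4304264, 269), -1) = Rational(269, 4304264)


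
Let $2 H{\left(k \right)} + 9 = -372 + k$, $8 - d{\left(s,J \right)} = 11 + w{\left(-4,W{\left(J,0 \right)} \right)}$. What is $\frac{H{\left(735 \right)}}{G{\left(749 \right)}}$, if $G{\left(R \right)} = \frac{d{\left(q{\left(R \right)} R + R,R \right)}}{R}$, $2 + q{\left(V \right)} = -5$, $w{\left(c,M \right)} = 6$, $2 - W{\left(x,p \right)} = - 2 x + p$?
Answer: $- \frac{44191}{3} \approx -14730.0$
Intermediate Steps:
$W{\left(x,p \right)} = 2 - p + 2 x$ ($W{\left(x,p \right)} = 2 - \left(- 2 x + p\right) = 2 - \left(p - 2 x\right) = 2 - p + 2 x$)
$q{\left(V \right)} = -7$ ($q{\left(V \right)} = -2 - 5 = -7$)
$d{\left(s,J \right)} = -9$ ($d{\left(s,J \right)} = 8 - \left(11 + 6\right) = 8 - 17 = -9$)
$H{\left(k \right)} = - \frac{381}{2} + \frac{k}{2}$ ($H{\left(k \right)} = - \frac{9}{2} + \frac{-372 + k}{2} = - \frac{9}{2} + \left(-186 + \frac{k}{2}\right) = - \frac{381}{2} + \frac{k}{2}$)
$G{\left(R \right)} = - \frac{9}{R}$
$\frac{H{\left(735 \right)}}{G{\left(749 \right)}} = \frac{- \frac{381}{2} + \frac{1}{2} \cdot 735}{\left(-9\right) \frac{1}{749}} = \frac{- \frac{381}{2} + \frac{735}{2}}{\left(-9\right) \frac{1}{749}} = \frac{177}{- \frac{9}{749}} = 177 \left(- \frac{749}{9}\right) = - \frac{44191}{3}$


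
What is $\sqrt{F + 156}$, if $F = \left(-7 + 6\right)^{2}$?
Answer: $\sqrt{157} \approx 12.53$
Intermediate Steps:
$F = 1$ ($F = \left(-1\right)^{2} = 1$)
$\sqrt{F + 156} = \sqrt{1 + 156} = \sqrt{157}$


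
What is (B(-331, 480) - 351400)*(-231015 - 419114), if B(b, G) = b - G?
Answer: 228982585219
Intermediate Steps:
(B(-331, 480) - 351400)*(-231015 - 419114) = ((-331 - 1*480) - 351400)*(-231015 - 419114) = ((-331 - 480) - 351400)*(-650129) = (-811 - 351400)*(-650129) = -352211*(-650129) = 228982585219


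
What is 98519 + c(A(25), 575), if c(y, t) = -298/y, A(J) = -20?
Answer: 985339/10 ≈ 98534.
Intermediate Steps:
98519 + c(A(25), 575) = 98519 - 298/(-20) = 98519 - 298*(-1/20) = 98519 + 149/10 = 985339/10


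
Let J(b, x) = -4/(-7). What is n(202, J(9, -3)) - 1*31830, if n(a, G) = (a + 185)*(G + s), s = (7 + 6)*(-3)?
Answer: -326913/7 ≈ -46702.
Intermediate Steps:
J(b, x) = 4/7 (J(b, x) = -4*(-⅐) = 4/7)
s = -39 (s = 13*(-3) = -39)
n(a, G) = (-39 + G)*(185 + a) (n(a, G) = (a + 185)*(G - 39) = (185 + a)*(-39 + G) = (-39 + G)*(185 + a))
n(202, J(9, -3)) - 1*31830 = (-7215 - 39*202 + 185*(4/7) + (4/7)*202) - 1*31830 = (-7215 - 7878 + 740/7 + 808/7) - 31830 = -104103/7 - 31830 = -326913/7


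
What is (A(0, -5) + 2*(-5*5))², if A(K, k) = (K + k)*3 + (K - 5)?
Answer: 4900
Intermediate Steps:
A(K, k) = -5 + 3*k + 4*K (A(K, k) = (3*K + 3*k) + (-5 + K) = -5 + 3*k + 4*K)
(A(0, -5) + 2*(-5*5))² = ((-5 + 3*(-5) + 4*0) + 2*(-5*5))² = ((-5 - 15 + 0) + 2*(-25))² = (-20 - 50)² = (-70)² = 4900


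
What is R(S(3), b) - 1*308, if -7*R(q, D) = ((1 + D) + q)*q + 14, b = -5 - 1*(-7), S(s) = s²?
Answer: -2278/7 ≈ -325.43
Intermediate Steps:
b = 2 (b = -5 + 7 = 2)
R(q, D) = -2 - q*(1 + D + q)/7 (R(q, D) = -(((1 + D) + q)*q + 14)/7 = -((1 + D + q)*q + 14)/7 = -(q*(1 + D + q) + 14)/7 = -(14 + q*(1 + D + q))/7 = -2 - q*(1 + D + q)/7)
R(S(3), b) - 1*308 = (-2 - ⅐*3² - (3²)²/7 - ⅐*2*3²) - 1*308 = (-2 - ⅐*9 - ⅐*9² - ⅐*2*9) - 308 = (-2 - 9/7 - ⅐*81 - 18/7) - 308 = (-2 - 9/7 - 81/7 - 18/7) - 308 = -122/7 - 308 = -2278/7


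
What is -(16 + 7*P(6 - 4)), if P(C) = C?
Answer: -30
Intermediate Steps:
-(16 + 7*P(6 - 4)) = -(16 + 7*(6 - 4)) = -(16 + 7*2) = -(16 + 14) = -1*30 = -30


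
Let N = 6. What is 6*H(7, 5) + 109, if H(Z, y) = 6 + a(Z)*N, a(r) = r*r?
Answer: 1909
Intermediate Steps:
a(r) = r**2
H(Z, y) = 6 + 6*Z**2 (H(Z, y) = 6 + Z**2*6 = 6 + 6*Z**2)
6*H(7, 5) + 109 = 6*(6 + 6*7**2) + 109 = 6*(6 + 6*49) + 109 = 6*(6 + 294) + 109 = 6*300 + 109 = 1800 + 109 = 1909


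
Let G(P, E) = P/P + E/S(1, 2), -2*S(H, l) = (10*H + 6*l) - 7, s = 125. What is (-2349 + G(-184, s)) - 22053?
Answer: -73253/3 ≈ -24418.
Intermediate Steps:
S(H, l) = 7/2 - 5*H - 3*l (S(H, l) = -((10*H + 6*l) - 7)/2 = -((6*l + 10*H) - 7)/2 = -(-7 + 6*l + 10*H)/2 = 7/2 - 5*H - 3*l)
G(P, E) = 1 - 2*E/15 (G(P, E) = P/P + E/(7/2 - 5*1 - 3*2) = 1 + E/(7/2 - 5 - 6) = 1 + E/(-15/2) = 1 + E*(-2/15) = 1 - 2*E/15)
(-2349 + G(-184, s)) - 22053 = (-2349 + (1 - 2/15*125)) - 22053 = (-2349 + (1 - 50/3)) - 22053 = (-2349 - 47/3) - 22053 = -7094/3 - 22053 = -73253/3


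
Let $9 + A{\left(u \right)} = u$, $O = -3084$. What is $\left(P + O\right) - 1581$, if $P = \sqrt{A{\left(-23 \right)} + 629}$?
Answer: $-4665 + \sqrt{597} \approx -4640.6$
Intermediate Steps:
$A{\left(u \right)} = -9 + u$
$P = \sqrt{597}$ ($P = \sqrt{\left(-9 - 23\right) + 629} = \sqrt{-32 + 629} = \sqrt{597} \approx 24.434$)
$\left(P + O\right) - 1581 = \left(\sqrt{597} - 3084\right) - 1581 = \left(-3084 + \sqrt{597}\right) - 1581 = -4665 + \sqrt{597}$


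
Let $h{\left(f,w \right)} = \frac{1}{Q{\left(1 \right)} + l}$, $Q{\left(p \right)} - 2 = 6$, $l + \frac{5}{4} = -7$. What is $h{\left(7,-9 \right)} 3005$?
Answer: $-12020$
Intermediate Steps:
$l = - \frac{33}{4}$ ($l = - \frac{5}{4} - 7 = - \frac{33}{4} \approx -8.25$)
$Q{\left(p \right)} = 8$ ($Q{\left(p \right)} = 2 + 6 = 8$)
$h{\left(f,w \right)} = -4$ ($h{\left(f,w \right)} = \frac{1}{8 - \frac{33}{4}} = \frac{1}{- \frac{1}{4}} = -4$)
$h{\left(7,-9 \right)} 3005 = \left(-4\right) 3005 = -12020$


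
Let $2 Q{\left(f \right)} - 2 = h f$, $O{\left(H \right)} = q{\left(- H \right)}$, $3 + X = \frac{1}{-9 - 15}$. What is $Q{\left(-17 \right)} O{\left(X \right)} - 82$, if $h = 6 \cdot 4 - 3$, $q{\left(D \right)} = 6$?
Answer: $-1147$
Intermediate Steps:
$X = - \frac{73}{24}$ ($X = -3 + \frac{1}{-9 - 15} = -3 + \frac{1}{-24} = -3 - \frac{1}{24} = - \frac{73}{24} \approx -3.0417$)
$O{\left(H \right)} = 6$
$h = 21$ ($h = 24 - 3 = 21$)
$Q{\left(f \right)} = 1 + \frac{21 f}{2}$
$Q{\left(-17 \right)} O{\left(X \right)} - 82 = \left(1 + \frac{21}{2} \left(-17\right)\right) 6 - 82 = \left(1 - \frac{357}{2}\right) 6 - 82 = \left(- \frac{355}{2}\right) 6 - 82 = -1065 - 82 = -1147$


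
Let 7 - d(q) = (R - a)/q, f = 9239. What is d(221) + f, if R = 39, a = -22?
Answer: 2043305/221 ≈ 9245.7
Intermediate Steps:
d(q) = 7 - 61/q (d(q) = 7 - (39 - 1*(-22))/q = 7 - (39 + 22)/q = 7 - 61/q)
d(221) + f = (7 - 61/221) + 9239 = 1486/221 + 9239 = 2043305/221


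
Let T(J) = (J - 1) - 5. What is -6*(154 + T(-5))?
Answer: -858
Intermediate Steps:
T(J) = -6 + J (T(J) = (-1 + J) - 5 = -6 + J)
-6*(154 + T(-5)) = -6*(154 + (-6 - 5)) = -6*(154 - 11) = -6*143 = -858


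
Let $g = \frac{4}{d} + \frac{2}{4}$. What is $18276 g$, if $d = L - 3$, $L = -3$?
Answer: $-3046$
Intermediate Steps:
$d = -6$ ($d = -3 - 3 = -6$)
$g = - \frac{1}{6}$ ($g = \frac{4}{-6} + \frac{2}{4} = 4 \left(- \frac{1}{6}\right) + 2 \cdot \frac{1}{4} = - \frac{2}{3} + \frac{1}{2} = - \frac{1}{6} \approx -0.16667$)
$18276 g = 18276 \left(- \frac{1}{6}\right) = -3046$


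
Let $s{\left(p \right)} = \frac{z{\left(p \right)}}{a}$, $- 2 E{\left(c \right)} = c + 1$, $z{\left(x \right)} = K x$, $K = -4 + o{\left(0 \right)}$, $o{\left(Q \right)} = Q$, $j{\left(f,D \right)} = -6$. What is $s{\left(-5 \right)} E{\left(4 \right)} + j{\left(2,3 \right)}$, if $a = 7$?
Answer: $- \frac{92}{7} \approx -13.143$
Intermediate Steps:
$K = -4$ ($K = -4 + 0 = -4$)
$z{\left(x \right)} = - 4 x$
$E{\left(c \right)} = - \frac{1}{2} - \frac{c}{2}$ ($E{\left(c \right)} = - \frac{c + 1}{2} = - \frac{1 + c}{2} = - \frac{1}{2} - \frac{c}{2}$)
$s{\left(p \right)} = - \frac{4 p}{7}$ ($s{\left(p \right)} = \frac{\left(-4\right) p}{7} = - 4 p \frac{1}{7} = - \frac{4 p}{7}$)
$s{\left(-5 \right)} E{\left(4 \right)} + j{\left(2,3 \right)} = \left(- \frac{4}{7}\right) \left(-5\right) \left(- \frac{1}{2} - 2\right) - 6 = \frac{20 \left(- \frac{1}{2} - 2\right)}{7} - 6 = \frac{20}{7} \left(- \frac{5}{2}\right) - 6 = - \frac{50}{7} - 6 = - \frac{92}{7}$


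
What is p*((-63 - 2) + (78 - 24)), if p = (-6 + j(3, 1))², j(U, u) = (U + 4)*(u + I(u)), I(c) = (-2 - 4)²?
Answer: -704099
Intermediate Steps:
I(c) = 36 (I(c) = (-6)² = 36)
j(U, u) = (4 + U)*(36 + u) (j(U, u) = (U + 4)*(u + 36) = (4 + U)*(36 + u))
p = 64009 (p = (-6 + (144 + 4*1 + 36*3 + 3*1))² = (-6 + (144 + 4 + 108 + 3))² = (-6 + 259)² = 253² = 64009)
p*((-63 - 2) + (78 - 24)) = 64009*((-63 - 2) + (78 - 24)) = 64009*(-65 + 54) = 64009*(-11) = -704099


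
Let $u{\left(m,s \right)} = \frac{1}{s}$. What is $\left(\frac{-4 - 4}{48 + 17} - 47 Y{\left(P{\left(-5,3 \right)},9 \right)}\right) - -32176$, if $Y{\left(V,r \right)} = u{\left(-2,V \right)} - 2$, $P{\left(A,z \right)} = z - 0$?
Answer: $\frac{6289571}{195} \approx 32254.0$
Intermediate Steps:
$P{\left(A,z \right)} = z$ ($P{\left(A,z \right)} = z + 0 = z$)
$Y{\left(V,r \right)} = -2 + \frac{1}{V}$ ($Y{\left(V,r \right)} = \frac{1}{V} - 2 = -2 + \frac{1}{V}$)
$\left(\frac{-4 - 4}{48 + 17} - 47 Y{\left(P{\left(-5,3 \right)},9 \right)}\right) - -32176 = \left(\frac{-4 - 4}{48 + 17} - 47 \left(-2 + \frac{1}{3}\right)\right) - -32176 = \left(- \frac{8}{65} - 47 \left(-2 + \frac{1}{3}\right)\right) + 32176 = \left(\left(-8\right) \frac{1}{65} - - \frac{235}{3}\right) + 32176 = \left(- \frac{8}{65} + \frac{235}{3}\right) + 32176 = \frac{15251}{195} + 32176 = \frac{6289571}{195}$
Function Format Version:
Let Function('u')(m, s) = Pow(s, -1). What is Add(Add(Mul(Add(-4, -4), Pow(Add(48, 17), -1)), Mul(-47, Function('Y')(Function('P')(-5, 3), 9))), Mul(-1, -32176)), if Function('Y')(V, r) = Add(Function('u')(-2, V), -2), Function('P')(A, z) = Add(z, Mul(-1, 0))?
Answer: Rational(6289571, 195) ≈ 32254.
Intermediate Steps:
Function('P')(A, z) = z (Function('P')(A, z) = Add(z, 0) = z)
Function('Y')(V, r) = Add(-2, Pow(V, -1)) (Function('Y')(V, r) = Add(Pow(V, -1), -2) = Add(-2, Pow(V, -1)))
Add(Add(Mul(Add(-4, -4), Pow(Add(48, 17), -1)), Mul(-47, Function('Y')(Function('P')(-5, 3), 9))), Mul(-1, -32176)) = Add(Add(Mul(Add(-4, -4), Pow(Add(48, 17), -1)), Mul(-47, Add(-2, Pow(3, -1)))), Mul(-1, -32176)) = Add(Add(Mul(-8, Pow(65, -1)), Mul(-47, Add(-2, Rational(1, 3)))), 32176) = Add(Add(Mul(-8, Rational(1, 65)), Mul(-47, Rational(-5, 3))), 32176) = Add(Add(Rational(-8, 65), Rational(235, 3)), 32176) = Add(Rational(15251, 195), 32176) = Rational(6289571, 195)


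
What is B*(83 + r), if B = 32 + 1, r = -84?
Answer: -33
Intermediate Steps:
B = 33
B*(83 + r) = 33*(83 - 84) = 33*(-1) = -33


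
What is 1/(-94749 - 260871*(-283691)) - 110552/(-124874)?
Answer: 5576585227546357/6299031258564540 ≈ 0.88531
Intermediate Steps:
1/(-94749 - 260871*(-283691)) - 110552/(-124874) = -1/283691/(-355620) - 110552*(-1/124874) = -1/355620*(-1/283691) + 55276/62437 = 1/100886193420 + 55276/62437 = 5576585227546357/6299031258564540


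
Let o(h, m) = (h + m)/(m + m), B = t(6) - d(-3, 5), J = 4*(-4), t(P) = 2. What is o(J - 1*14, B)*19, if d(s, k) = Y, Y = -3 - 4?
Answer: -133/6 ≈ -22.167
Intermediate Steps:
Y = -7
J = -16
d(s, k) = -7
B = 9 (B = 2 - 1*(-7) = 2 + 7 = 9)
o(h, m) = (h + m)/(2*m) (o(h, m) = (h + m)/((2*m)) = (h + m)*(1/(2*m)) = (h + m)/(2*m))
o(J - 1*14, B)*19 = ((½)*((-16 - 1*14) + 9)/9)*19 = ((½)*(⅑)*((-16 - 14) + 9))*19 = ((½)*(⅑)*(-30 + 9))*19 = ((½)*(⅑)*(-21))*19 = -7/6*19 = -133/6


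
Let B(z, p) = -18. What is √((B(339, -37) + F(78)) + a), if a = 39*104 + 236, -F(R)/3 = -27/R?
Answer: √2889926/26 ≈ 65.384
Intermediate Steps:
F(R) = 81/R (F(R) = -(-81)/R = 81/R)
a = 4292 (a = 4056 + 236 = 4292)
√((B(339, -37) + F(78)) + a) = √((-18 + 81/78) + 4292) = √((-18 + 81*(1/78)) + 4292) = √((-18 + 27/26) + 4292) = √(-441/26 + 4292) = √(111151/26) = √2889926/26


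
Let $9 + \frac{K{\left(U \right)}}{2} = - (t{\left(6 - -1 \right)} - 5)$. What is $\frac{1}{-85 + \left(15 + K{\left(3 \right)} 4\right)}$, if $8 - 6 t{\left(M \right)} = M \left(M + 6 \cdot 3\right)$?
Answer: $\frac{3}{362} \approx 0.0082873$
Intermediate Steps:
$t{\left(M \right)} = \frac{4}{3} - \frac{M \left(18 + M\right)}{6}$ ($t{\left(M \right)} = \frac{4}{3} - \frac{M \left(M + 6 \cdot 3\right)}{6} = \frac{4}{3} - \frac{M \left(M + 18\right)}{6} = \frac{4}{3} - \frac{M \left(18 + M\right)}{6}$)
$K{\left(U \right)} = \frac{143}{3}$ ($K{\left(U \right)} = -18 + 2 \left(- (\left(\frac{4}{3} - 3 \left(6 - -1\right) - \frac{\left(6 - -1\right)^{2}}{6}\right) - 5)\right) = -18 + 2 \left(- (\left(\frac{4}{3} - 3 \left(6 + 1\right) - \frac{\left(6 + 1\right)^{2}}{6}\right) - 5)\right) = -18 + 2 \left(- (\left(\frac{4}{3} - 21 - \frac{7^{2}}{6}\right) - 5)\right) = -18 + 2 \left(- (\left(\frac{4}{3} - 21 - \frac{49}{6}\right) - 5)\right) = -18 + 2 \left(- (- \frac{167}{6} - 5)\right) = -18 + 2 \left(\left(-1\right) \left(- \frac{197}{6}\right)\right) = -18 + 2 \cdot \frac{197}{6} = -18 + \frac{197}{3} = \frac{143}{3}$)
$\frac{1}{-85 + \left(15 + K{\left(3 \right)} 4\right)} = \frac{1}{-85 + \left(15 + \frac{143}{3} \cdot 4\right)} = \frac{1}{-85 + \left(15 + \frac{572}{3}\right)} = \frac{1}{-85 + \frac{617}{3}} = \frac{1}{\frac{362}{3}} = \frac{3}{362}$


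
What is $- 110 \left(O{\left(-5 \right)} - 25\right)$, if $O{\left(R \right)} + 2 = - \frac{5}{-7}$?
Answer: $\frac{20240}{7} \approx 2891.4$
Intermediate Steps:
$O{\left(R \right)} = - \frac{9}{7}$ ($O{\left(R \right)} = -2 - \frac{5}{-7} = -2 - - \frac{5}{7} = -2 + \frac{5}{7} = - \frac{9}{7}$)
$- 110 \left(O{\left(-5 \right)} - 25\right) = - 110 \left(- \frac{9}{7} - 25\right) = \left(-110\right) \left(- \frac{184}{7}\right) = \frac{20240}{7}$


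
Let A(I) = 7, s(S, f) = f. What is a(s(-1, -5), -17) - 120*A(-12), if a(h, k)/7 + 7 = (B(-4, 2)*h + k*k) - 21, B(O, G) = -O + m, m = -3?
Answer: 952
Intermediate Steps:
B(O, G) = -3 - O (B(O, G) = -O - 3 = -3 - O)
a(h, k) = -196 + 7*h + 7*k² (a(h, k) = -49 + 7*(((-3 - 1*(-4))*h + k*k) - 21) = -49 + 7*(((-3 + 4)*h + k²) - 21) = -49 + 7*((1*h + k²) - 21) = -49 + 7*((h + k²) - 21) = -49 + 7*(-21 + h + k²) = -49 + (-147 + 7*h + 7*k²) = -196 + 7*h + 7*k²)
a(s(-1, -5), -17) - 120*A(-12) = (-196 + 7*(-5) + 7*(-17)²) - 120*7 = (-196 - 35 + 7*289) - 840 = (-196 - 35 + 2023) - 840 = 1792 - 840 = 952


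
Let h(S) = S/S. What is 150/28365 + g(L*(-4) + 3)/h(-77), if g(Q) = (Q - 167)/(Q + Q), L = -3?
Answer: -143566/28365 ≈ -5.0614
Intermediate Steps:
g(Q) = (-167 + Q)/(2*Q) (g(Q) = (-167 + Q)/((2*Q)) = (-167 + Q)*(1/(2*Q)) = (-167 + Q)/(2*Q))
h(S) = 1
150/28365 + g(L*(-4) + 3)/h(-77) = 150/28365 + ((-167 + (-3*(-4) + 3))/(2*(-3*(-4) + 3)))/1 = 150*(1/28365) + ((-167 + (12 + 3))/(2*(12 + 3)))*1 = 10/1891 + ((½)*(-167 + 15)/15)*1 = 10/1891 + ((½)*(1/15)*(-152))*1 = 10/1891 - 76/15*1 = 10/1891 - 76/15 = -143566/28365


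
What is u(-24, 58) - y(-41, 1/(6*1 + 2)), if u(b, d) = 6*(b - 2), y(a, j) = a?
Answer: -115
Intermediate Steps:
u(b, d) = -12 + 6*b (u(b, d) = 6*(-2 + b) = -12 + 6*b)
u(-24, 58) - y(-41, 1/(6*1 + 2)) = (-12 + 6*(-24)) - 1*(-41) = (-12 - 144) + 41 = -156 + 41 = -115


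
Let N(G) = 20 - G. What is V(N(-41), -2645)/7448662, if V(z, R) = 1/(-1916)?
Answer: -1/14271636392 ≈ -7.0069e-11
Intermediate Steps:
V(z, R) = -1/1916
V(N(-41), -2645)/7448662 = -1/1916/7448662 = -1/1916*1/7448662 = -1/14271636392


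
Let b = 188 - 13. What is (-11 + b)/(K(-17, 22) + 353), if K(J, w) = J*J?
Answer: 82/321 ≈ 0.25545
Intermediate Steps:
b = 175
K(J, w) = J²
(-11 + b)/(K(-17, 22) + 353) = (-11 + 175)/((-17)² + 353) = 164/(289 + 353) = 164/642 = 164*(1/642) = 82/321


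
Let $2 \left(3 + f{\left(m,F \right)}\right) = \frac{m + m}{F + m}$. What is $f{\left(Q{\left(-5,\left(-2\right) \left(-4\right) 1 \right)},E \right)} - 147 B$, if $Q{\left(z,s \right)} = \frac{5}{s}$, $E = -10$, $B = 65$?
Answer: $- \frac{143371}{15} \approx -9558.1$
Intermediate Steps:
$f{\left(m,F \right)} = -3 + \frac{m}{F + m}$ ($f{\left(m,F \right)} = -3 + \frac{\left(m + m\right) \frac{1}{F + m}}{2} = -3 + \frac{2 m \frac{1}{F + m}}{2} = -3 + \frac{m}{F + m}$)
$f{\left(Q{\left(-5,\left(-2\right) \left(-4\right) 1 \right)},E \right)} - 147 B = \frac{\left(-3\right) \left(-10\right) - 2 \frac{5}{\left(-2\right) \left(-4\right) 1}}{-10 + \frac{5}{\left(-2\right) \left(-4\right) 1}} - 9555 = \frac{30 - 2 \frac{5}{8 \cdot 1}}{-10 + \frac{5}{8 \cdot 1}} - 9555 = \frac{30 - 2 \cdot \frac{5}{8}}{-10 + \frac{5}{8}} - 9555 = \frac{30 - 2 \cdot 5 \cdot \frac{1}{8}}{-10 + 5 \cdot \frac{1}{8}} - 9555 = \frac{30 - \frac{5}{4}}{-10 + \frac{5}{8}} - 9555 = \frac{30 - \frac{5}{4}}{- \frac{75}{8}} - 9555 = \left(- \frac{8}{75}\right) \frac{115}{4} - 9555 = - \frac{46}{15} - 9555 = - \frac{143371}{15}$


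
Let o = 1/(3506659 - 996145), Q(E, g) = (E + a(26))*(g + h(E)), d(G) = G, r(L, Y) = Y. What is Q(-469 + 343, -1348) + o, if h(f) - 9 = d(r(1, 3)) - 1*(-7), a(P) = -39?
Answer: 550518062491/2510514 ≈ 2.1929e+5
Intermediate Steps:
h(f) = 19 (h(f) = 9 + (3 - 1*(-7)) = 9 + (3 + 7) = 9 + 10 = 19)
Q(E, g) = (-39 + E)*(19 + g) (Q(E, g) = (E - 39)*(g + 19) = (-39 + E)*(19 + g))
o = 1/2510514 ≈ 3.9833e-7
Q(-469 + 343, -1348) + o = (-741 - 39*(-1348) + 19*(-469 + 343) + (-469 + 343)*(-1348)) + 1/2510514 = (-741 + 52572 + 19*(-126) - 126*(-1348)) + 1/2510514 = (-741 + 52572 - 2394 + 169848) + 1/2510514 = 219285 + 1/2510514 = 550518062491/2510514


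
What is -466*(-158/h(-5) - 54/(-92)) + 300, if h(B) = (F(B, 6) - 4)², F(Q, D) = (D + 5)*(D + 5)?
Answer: 10030045/314847 ≈ 31.857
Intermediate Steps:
F(Q, D) = (5 + D)² (F(Q, D) = (5 + D)*(5 + D) = (5 + D)²)
h(B) = 13689 (h(B) = ((5 + 6)² - 4)² = (11² - 4)² = (121 - 4)² = 117² = 13689)
-466*(-158/h(-5) - 54/(-92)) + 300 = -466*(-158/13689 - 54/(-92)) + 300 = -466*(-158*1/13689 - 54*(-1/92)) + 300 = -466*(-158/13689 + 27/46) + 300 = -466*362335/629694 + 300 = -84424055/314847 + 300 = 10030045/314847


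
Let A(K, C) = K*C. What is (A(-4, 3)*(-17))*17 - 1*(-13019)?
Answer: 16487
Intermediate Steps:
A(K, C) = C*K
(A(-4, 3)*(-17))*17 - 1*(-13019) = ((3*(-4))*(-17))*17 - 1*(-13019) = -12*(-17)*17 + 13019 = 204*17 + 13019 = 3468 + 13019 = 16487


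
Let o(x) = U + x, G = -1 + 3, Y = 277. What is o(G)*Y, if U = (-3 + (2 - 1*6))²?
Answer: 14127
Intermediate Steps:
G = 2
U = 49 (U = (-3 + (2 - 6))² = (-3 - 4)² = (-7)² = 49)
o(x) = 49 + x
o(G)*Y = (49 + 2)*277 = 51*277 = 14127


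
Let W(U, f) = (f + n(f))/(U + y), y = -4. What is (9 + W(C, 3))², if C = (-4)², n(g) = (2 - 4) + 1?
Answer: 3025/36 ≈ 84.028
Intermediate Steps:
n(g) = -1 (n(g) = -2 + 1 = -1)
C = 16
W(U, f) = (-1 + f)/(-4 + U) (W(U, f) = (f - 1)/(U - 4) = (-1 + f)/(-4 + U))
(9 + W(C, 3))² = (9 + (-1 + 3)/(-4 + 16))² = (9 + 2/12)² = (9 + (1/12)*2)² = (9 + ⅙)² = (55/6)² = 3025/36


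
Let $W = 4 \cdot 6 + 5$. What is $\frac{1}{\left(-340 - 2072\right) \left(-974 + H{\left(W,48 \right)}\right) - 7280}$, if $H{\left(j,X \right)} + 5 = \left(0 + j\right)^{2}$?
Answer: $\frac{1}{325576} \approx 3.0715 \cdot 10^{-6}$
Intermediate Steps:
$W = 29$ ($W = 24 + 5 = 29$)
$H{\left(j,X \right)} = -5 + j^{2}$ ($H{\left(j,X \right)} = -5 + \left(0 + j\right)^{2} = -5 + j^{2}$)
$\frac{1}{\left(-340 - 2072\right) \left(-974 + H{\left(W,48 \right)}\right) - 7280} = \frac{1}{\left(-340 - 2072\right) \left(-974 - \left(5 - 29^{2}\right)\right) - 7280} = \frac{1}{- 2412 \left(-974 + \left(-5 + 841\right)\right) - 7280} = \frac{1}{- 2412 \left(-974 + 836\right) - 7280} = \frac{1}{\left(-2412\right) \left(-138\right) - 7280} = \frac{1}{332856 - 7280} = \frac{1}{325576}$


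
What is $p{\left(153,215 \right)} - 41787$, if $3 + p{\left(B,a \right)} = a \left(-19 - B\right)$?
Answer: $-78770$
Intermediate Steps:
$p{\left(B,a \right)} = -3 + a \left(-19 - B\right)$
$p{\left(153,215 \right)} - 41787 = \left(-3 - 4085 - 153 \cdot 215\right) - 41787 = \left(-3 - 4085 - 32895\right) - 41787 = -36983 - 41787 = -78770$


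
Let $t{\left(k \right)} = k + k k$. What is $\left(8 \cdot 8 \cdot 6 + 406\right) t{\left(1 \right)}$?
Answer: $1580$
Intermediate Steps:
$t{\left(k \right)} = k + k^{2}$
$\left(8 \cdot 8 \cdot 6 + 406\right) t{\left(1 \right)} = \left(8 \cdot 8 \cdot 6 + 406\right) 1 \left(1 + 1\right) = \left(64 \cdot 6 + 406\right) 1 \cdot 2 = \left(384 + 406\right) 2 = 790 \cdot 2 = 1580$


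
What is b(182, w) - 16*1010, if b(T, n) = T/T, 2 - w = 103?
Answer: -16159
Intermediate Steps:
w = -101 (w = 2 - 1*103 = 2 - 103 = -101)
b(T, n) = 1
b(182, w) - 16*1010 = 1 - 16*1010 = 1 - 1*16160 = 1 - 16160 = -16159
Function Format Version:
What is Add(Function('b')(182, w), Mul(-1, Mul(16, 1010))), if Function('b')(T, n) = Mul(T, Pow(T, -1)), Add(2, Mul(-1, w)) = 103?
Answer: -16159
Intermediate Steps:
w = -101 (w = Add(2, Mul(-1, 103)) = Add(2, -103) = -101)
Function('b')(T, n) = 1
Add(Function('b')(182, w), Mul(-1, Mul(16, 1010))) = Add(1, Mul(-1, Mul(16, 1010))) = Add(1, Mul(-1, 16160)) = Add(1, -16160) = -16159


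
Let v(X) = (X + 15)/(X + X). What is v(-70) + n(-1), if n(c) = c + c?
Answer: -45/28 ≈ -1.6071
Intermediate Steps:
n(c) = 2*c
v(X) = (15 + X)/(2*X) (v(X) = (15 + X)/((2*X)) = (15 + X)*(1/(2*X)) = (15 + X)/(2*X))
v(-70) + n(-1) = (½)*(15 - 70)/(-70) + 2*(-1) = (½)*(-1/70)*(-55) - 2 = 11/28 - 2 = -45/28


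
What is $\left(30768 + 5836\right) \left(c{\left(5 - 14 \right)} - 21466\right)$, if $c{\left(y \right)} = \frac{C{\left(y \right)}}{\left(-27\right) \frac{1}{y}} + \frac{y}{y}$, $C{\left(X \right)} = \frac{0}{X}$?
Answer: $-785704860$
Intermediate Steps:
$C{\left(X \right)} = 0$
$c{\left(y \right)} = 1$ ($c{\left(y \right)} = \frac{0}{\left(-27\right) \frac{1}{y}} + \frac{y}{y} = 0 \left(- \frac{y}{27}\right) + 1 = 0 + 1 = 1$)
$\left(30768 + 5836\right) \left(c{\left(5 - 14 \right)} - 21466\right) = \left(30768 + 5836\right) \left(1 - 21466\right) = 36604 \left(-21465\right) = -785704860$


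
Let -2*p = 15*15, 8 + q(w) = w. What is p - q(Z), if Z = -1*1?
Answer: -207/2 ≈ -103.50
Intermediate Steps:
Z = -1
q(w) = -8 + w
p = -225/2 (p = -15*15/2 = -1/2*225 = -225/2 ≈ -112.50)
p - q(Z) = -225/2 - (-8 - 1) = -225/2 - 1*(-9) = -225/2 + 9 = -207/2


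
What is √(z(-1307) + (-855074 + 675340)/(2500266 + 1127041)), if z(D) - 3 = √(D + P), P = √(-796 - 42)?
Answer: √(38820117820409 + 13157356072249*√(-1307 + I*√838))/3627307 ≈ 4.4531 + 4.0595*I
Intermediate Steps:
P = I*√838 (P = √(-838) = I*√838 ≈ 28.948*I)
z(D) = 3 + √(D + I*√838)
√(z(-1307) + (-855074 + 675340)/(2500266 + 1127041)) = √((3 + √(-1307 + I*√838)) + (-855074 + 675340)/(2500266 + 1127041)) = √((3 + √(-1307 + I*√838)) - 179734/3627307) = √(10702187/3627307 + √(-1307 + I*√838))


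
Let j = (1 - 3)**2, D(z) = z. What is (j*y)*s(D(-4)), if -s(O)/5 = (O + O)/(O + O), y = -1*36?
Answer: 720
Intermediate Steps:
j = 4 (j = (-2)**2 = 4)
y = -36
s(O) = -5 (s(O) = -5*(O + O)/(O + O) = -5*2*O/(2*O) = -5*2*O*1/(2*O) = -5*1 = -5)
(j*y)*s(D(-4)) = (4*(-36))*(-5) = -144*(-5) = 720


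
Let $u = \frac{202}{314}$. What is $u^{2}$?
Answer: $\frac{10201}{24649} \approx 0.41385$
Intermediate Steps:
$u = \frac{101}{157}$ ($u = 202 \cdot \frac{1}{314} = \frac{101}{157} \approx 0.64331$)
$u^{2} = \left(\frac{101}{157}\right)^{2} = \frac{10201}{24649}$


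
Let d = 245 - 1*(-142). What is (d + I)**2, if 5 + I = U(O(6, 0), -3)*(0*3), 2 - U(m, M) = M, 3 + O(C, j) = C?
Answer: 145924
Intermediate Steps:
O(C, j) = -3 + C
U(m, M) = 2 - M
d = 387 (d = 245 + 142 = 387)
I = -5 (I = -5 + (2 - 1*(-3))*(0*3) = -5 + (2 + 3)*0 = -5 + 5*0 = -5 + 0 = -5)
(d + I)**2 = (387 - 5)**2 = 382**2 = 145924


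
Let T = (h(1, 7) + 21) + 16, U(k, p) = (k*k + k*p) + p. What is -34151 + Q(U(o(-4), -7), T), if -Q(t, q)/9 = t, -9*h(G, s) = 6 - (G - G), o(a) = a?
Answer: -34484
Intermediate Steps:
U(k, p) = p + k² + k*p (U(k, p) = (k² + k*p) + p = p + k² + k*p)
h(G, s) = -⅔ (h(G, s) = -(6 - (G - G))/9 = -(6 - 1*0)/9 = -(6 + 0)/9 = -⅑*6 = -⅔)
T = 109/3 (T = (-⅔ + 21) + 16 = 61/3 + 16 = 109/3 ≈ 36.333)
Q(t, q) = -9*t
-34151 + Q(U(o(-4), -7), T) = -34151 - 9*(-7 + (-4)² - 4*(-7)) = -34151 - 9*(-7 + 16 + 28) = -34151 - 9*37 = -34151 - 333 = -34484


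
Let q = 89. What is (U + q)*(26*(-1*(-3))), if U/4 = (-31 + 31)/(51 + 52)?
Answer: 6942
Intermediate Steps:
U = 0 (U = 4*((-31 + 31)/(51 + 52)) = 4*(0/103) = 4*(0*(1/103)) = 4*0 = 0)
(U + q)*(26*(-1*(-3))) = (0 + 89)*(26*(-1*(-3))) = 89*(26*3) = 89*78 = 6942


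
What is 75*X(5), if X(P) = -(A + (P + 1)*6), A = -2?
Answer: -2550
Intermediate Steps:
X(P) = -4 - 6*P (X(P) = -(-2 + (P + 1)*6) = -(-2 + (1 + P)*6) = -(-2 + (6 + 6*P)) = -(4 + 6*P) = -4 - 6*P)
75*X(5) = 75*(-4 - 6*5) = 75*(-4 - 30) = 75*(-34) = -2550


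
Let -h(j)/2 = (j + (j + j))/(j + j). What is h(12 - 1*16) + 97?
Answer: 94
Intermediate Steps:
h(j) = -3 (h(j) = -2*(j + (j + j))/(j + j) = -2*(j + 2*j)/(2*j) = -2*3*j*1/(2*j) = -2*3/2 = -3)
h(12 - 1*16) + 97 = -3 + 97 = 94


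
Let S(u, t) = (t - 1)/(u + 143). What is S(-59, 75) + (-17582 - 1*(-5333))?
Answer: -514421/42 ≈ -12248.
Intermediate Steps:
S(u, t) = (-1 + t)/(143 + u)
S(-59, 75) + (-17582 - 1*(-5333)) = (-1 + 75)/(143 - 59) + (-17582 - 1*(-5333)) = 74/84 + (-17582 + 5333) = (1/84)*74 - 12249 = 37/42 - 12249 = -514421/42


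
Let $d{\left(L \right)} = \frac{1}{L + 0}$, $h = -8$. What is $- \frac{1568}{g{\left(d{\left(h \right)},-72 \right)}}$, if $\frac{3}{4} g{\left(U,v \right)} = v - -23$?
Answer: $24$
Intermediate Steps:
$d{\left(L \right)} = \frac{1}{L}$
$g{\left(U,v \right)} = \frac{92}{3} + \frac{4 v}{3}$ ($g{\left(U,v \right)} = \frac{4 \left(v - -23\right)}{3} = \frac{4 \left(v + 23\right)}{3} = \frac{4 \left(23 + v\right)}{3} = \frac{92}{3} + \frac{4 v}{3}$)
$- \frac{1568}{g{\left(d{\left(h \right)},-72 \right)}} = - \frac{1568}{\frac{92}{3} + \frac{4}{3} \left(-72\right)} = - \frac{1568}{\frac{92}{3} - 96} = - \frac{1568}{- \frac{196}{3}} = \left(-1568\right) \left(- \frac{3}{196}\right) = 24$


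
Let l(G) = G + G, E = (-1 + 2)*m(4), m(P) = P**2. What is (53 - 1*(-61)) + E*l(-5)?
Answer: -46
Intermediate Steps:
E = 16 (E = (-1 + 2)*4**2 = 1*16 = 16)
l(G) = 2*G
(53 - 1*(-61)) + E*l(-5) = (53 - 1*(-61)) + 16*(2*(-5)) = (53 + 61) + 16*(-10) = 114 - 160 = -46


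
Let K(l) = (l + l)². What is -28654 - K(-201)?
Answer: -190258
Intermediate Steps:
K(l) = 4*l² (K(l) = (2*l)² = 4*l²)
-28654 - K(-201) = -28654 - 4*(-201)² = -28654 - 4*40401 = -28654 - 1*161604 = -28654 - 161604 = -190258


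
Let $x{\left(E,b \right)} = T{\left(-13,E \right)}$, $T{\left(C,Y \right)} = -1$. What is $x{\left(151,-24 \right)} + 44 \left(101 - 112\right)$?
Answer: $-485$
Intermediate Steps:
$x{\left(E,b \right)} = -1$
$x{\left(151,-24 \right)} + 44 \left(101 - 112\right) = -1 + 44 \left(101 - 112\right) = -1 + 44 \left(-11\right) = -1 - 484 = -485$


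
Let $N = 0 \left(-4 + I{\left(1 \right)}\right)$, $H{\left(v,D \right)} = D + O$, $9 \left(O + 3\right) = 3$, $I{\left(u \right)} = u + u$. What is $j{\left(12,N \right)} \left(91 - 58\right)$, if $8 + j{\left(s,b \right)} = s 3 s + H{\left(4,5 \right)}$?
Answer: $14069$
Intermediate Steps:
$I{\left(u \right)} = 2 u$
$O = - \frac{8}{3}$ ($O = -3 + \frac{1}{9} \cdot 3 = -3 + \frac{1}{3} = - \frac{8}{3} \approx -2.6667$)
$H{\left(v,D \right)} = - \frac{8}{3} + D$ ($H{\left(v,D \right)} = D - \frac{8}{3} = - \frac{8}{3} + D$)
$N = 0$ ($N = 0 \left(-4 + 2 \cdot 1\right) = 0 \left(-4 + 2\right) = 0 \left(-2\right) = 0$)
$j{\left(s,b \right)} = - \frac{17}{3} + 3 s^{2}$ ($j{\left(s,b \right)} = -8 + \left(s 3 s + \left(- \frac{8}{3} + 5\right)\right) = -8 + \left(3 s s + \frac{7}{3}\right) = -8 + \left(3 s^{2} + \frac{7}{3}\right) = -8 + \left(\frac{7}{3} + 3 s^{2}\right) = - \frac{17}{3} + 3 s^{2}$)
$j{\left(12,N \right)} \left(91 - 58\right) = \left(- \frac{17}{3} + 3 \cdot 12^{2}\right) \left(91 - 58\right) = \left(- \frac{17}{3} + 3 \cdot 144\right) 33 = \left(- \frac{17}{3} + 432\right) 33 = \frac{1279}{3} \cdot 33 = 14069$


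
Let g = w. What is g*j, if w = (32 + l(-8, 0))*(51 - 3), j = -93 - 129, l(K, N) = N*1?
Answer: -340992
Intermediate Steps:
l(K, N) = N
j = -222
w = 1536 (w = (32 + 0)*(51 - 3) = 32*48 = 1536)
g = 1536
g*j = 1536*(-222) = -340992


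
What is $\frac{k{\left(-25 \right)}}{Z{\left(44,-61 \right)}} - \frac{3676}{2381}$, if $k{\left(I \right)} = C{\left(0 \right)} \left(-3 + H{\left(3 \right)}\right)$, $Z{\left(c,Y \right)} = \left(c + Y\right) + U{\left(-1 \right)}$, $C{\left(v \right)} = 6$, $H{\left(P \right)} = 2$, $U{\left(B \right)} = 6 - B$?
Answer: $- \frac{11237}{11905} \approx -0.94389$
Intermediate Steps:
$Z{\left(c,Y \right)} = 7 + Y + c$ ($Z{\left(c,Y \right)} = \left(c + Y\right) + \left(6 - -1\right) = \left(Y + c\right) + \left(6 + 1\right) = \left(Y + c\right) + 7 = 7 + Y + c$)
$k{\left(I \right)} = -6$ ($k{\left(I \right)} = 6 \left(-3 + 2\right) = 6 \left(-1\right) = -6$)
$\frac{k{\left(-25 \right)}}{Z{\left(44,-61 \right)}} - \frac{3676}{2381} = - \frac{6}{7 - 61 + 44} - \frac{3676}{2381} = - \frac{6}{-10} - \frac{3676}{2381} = \left(-6\right) \left(- \frac{1}{10}\right) - \frac{3676}{2381} = \frac{3}{5} - \frac{3676}{2381} = - \frac{11237}{11905}$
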